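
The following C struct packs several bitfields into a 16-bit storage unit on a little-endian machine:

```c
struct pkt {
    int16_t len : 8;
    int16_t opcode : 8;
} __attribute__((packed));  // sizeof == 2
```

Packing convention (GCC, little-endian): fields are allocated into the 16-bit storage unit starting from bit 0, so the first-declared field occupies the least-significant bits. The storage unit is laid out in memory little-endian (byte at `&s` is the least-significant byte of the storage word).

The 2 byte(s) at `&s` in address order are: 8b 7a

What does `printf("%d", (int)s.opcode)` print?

122

[0]=0x8b [1]=0x7a (little-endian) → word 0x7a8b
len [0+:8] = (word>>0) & 0xff = 139
opcode [8+:8] = (word>>8) & 0xff = 122  ←
opcode signed 8b, MSB=0: value = 122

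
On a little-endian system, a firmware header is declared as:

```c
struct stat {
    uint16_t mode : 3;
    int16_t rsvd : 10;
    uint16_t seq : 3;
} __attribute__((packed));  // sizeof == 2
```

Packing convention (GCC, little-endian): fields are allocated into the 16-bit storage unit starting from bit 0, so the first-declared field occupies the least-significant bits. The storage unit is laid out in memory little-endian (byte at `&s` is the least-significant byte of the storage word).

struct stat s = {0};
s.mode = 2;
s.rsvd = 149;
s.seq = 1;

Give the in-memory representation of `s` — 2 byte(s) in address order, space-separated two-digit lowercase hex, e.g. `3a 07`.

aa 24

mode (3b) val=2 bits=0x2 at bit 0: 0x0002
rsvd (10b) val=149 bits=0x95 at bit 3: 0x04aa
seq (3b) val=1 bits=0x1 at bit 13: 0x24aa
word = 0x24aa → little-endian bytes:
  [0]=0xaa  [1]=0x24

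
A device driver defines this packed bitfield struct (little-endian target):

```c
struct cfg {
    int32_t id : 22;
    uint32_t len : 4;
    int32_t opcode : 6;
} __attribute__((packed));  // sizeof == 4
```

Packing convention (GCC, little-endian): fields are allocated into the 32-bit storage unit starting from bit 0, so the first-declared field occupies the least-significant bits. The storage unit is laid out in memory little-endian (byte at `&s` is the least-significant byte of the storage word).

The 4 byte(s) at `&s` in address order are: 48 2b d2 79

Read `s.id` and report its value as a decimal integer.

[0]=0x48 [1]=0x2b [2]=0xd2 [3]=0x79 (little-endian) → word 0x79d22b48
id:22 @ bit 0 → (0x79d22b48>>0)&0x3fffff = 0x122b48  ←
len:4 @ bit 22 → (0x79d22b48>>22)&0xf = 0x7
opcode:6 @ bit 26 → (0x79d22b48>>26)&0x3f = 0x1e
id signed 22b, MSB=0: value = 1190728

1190728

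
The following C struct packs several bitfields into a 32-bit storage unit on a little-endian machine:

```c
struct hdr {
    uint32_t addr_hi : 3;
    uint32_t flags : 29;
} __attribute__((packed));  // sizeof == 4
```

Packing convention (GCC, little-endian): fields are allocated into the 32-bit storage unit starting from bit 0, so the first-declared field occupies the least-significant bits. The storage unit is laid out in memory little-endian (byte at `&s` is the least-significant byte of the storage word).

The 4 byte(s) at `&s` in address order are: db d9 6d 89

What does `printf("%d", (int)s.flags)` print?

288209723

[0]=0xdb [1]=0xd9 [2]=0x6d [3]=0x89 (little-endian) → word 0x896dd9db
addr_hi [0+:3] = (word>>0) & 0x7 = 3
flags [3+:29] = (word>>3) & 0x1fffffff = 288209723  ←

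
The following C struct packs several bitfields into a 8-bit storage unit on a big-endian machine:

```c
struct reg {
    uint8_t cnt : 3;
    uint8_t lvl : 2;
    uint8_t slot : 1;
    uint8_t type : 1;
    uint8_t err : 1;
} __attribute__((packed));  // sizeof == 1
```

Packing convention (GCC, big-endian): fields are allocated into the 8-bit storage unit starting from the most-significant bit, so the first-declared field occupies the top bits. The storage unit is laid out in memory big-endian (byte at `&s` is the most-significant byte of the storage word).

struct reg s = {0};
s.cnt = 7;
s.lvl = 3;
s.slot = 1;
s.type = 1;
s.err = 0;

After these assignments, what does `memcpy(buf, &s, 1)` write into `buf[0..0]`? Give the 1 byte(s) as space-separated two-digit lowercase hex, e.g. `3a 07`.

fe

cnt:3 = 7 → 0x7 << 5 → word 0xe0
lvl:2 = 3 → 0x3 << 3 → word 0xf8
slot:1 = 1 → 0x1 << 2 → word 0xfc
type:1 = 1 → 0x1 << 1 → word 0xfe
err:1 = 0 → 0x0 << 0 → word 0xfe
word = 0xfe → big-endian bytes:
  [0]=0xfe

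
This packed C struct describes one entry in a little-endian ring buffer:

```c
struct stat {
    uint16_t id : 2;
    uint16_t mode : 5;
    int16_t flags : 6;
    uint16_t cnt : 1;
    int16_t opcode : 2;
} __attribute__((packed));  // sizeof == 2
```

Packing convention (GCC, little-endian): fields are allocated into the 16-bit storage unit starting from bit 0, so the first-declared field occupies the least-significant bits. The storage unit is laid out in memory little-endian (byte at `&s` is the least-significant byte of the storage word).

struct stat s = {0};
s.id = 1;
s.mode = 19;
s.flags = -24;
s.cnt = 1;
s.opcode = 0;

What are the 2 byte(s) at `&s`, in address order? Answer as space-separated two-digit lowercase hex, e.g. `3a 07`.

4d 34

id:2 = 1 → 0x1 << 0 → word 0x0001
mode:5 = 19 → 0x13 << 2 → word 0x004d
flags:6 = -24 → 0x28 << 7 → word 0x144d
cnt:1 = 1 → 0x1 << 13 → word 0x344d
opcode:2 = 0 → 0x0 << 14 → word 0x344d
word = 0x344d → little-endian bytes:
  [0]=0x4d  [1]=0x34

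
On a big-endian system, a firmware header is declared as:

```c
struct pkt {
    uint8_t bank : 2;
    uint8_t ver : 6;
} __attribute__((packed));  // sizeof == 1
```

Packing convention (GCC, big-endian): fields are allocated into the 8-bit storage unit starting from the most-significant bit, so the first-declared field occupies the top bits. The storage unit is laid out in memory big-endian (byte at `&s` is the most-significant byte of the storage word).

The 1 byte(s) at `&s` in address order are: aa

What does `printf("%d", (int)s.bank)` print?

2

[0]=0xaa (big-endian) → word 0xaa
bank:2 @ bit 6 → (0xaa>>6)&0x3 = 0x2  ←
ver:6 @ bit 0 → (0xaa>>0)&0x3f = 0x2a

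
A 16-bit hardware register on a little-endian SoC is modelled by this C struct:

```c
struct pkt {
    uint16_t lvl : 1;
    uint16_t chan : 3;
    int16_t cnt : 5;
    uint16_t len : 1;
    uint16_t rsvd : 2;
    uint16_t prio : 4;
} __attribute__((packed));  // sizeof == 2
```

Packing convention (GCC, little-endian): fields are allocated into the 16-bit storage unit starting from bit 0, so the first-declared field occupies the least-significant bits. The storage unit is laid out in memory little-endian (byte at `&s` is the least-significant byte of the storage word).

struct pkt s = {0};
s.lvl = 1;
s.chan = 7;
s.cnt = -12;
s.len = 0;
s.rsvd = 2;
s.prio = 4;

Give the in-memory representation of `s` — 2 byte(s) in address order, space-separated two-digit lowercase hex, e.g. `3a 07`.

lvl:1 = 1 → 0x1 << 0 → word 0x0001
chan:3 = 7 → 0x7 << 1 → word 0x000f
cnt:5 = -12 → 0x14 << 4 → word 0x014f
len:1 = 0 → 0x0 << 9 → word 0x014f
rsvd:2 = 2 → 0x2 << 10 → word 0x094f
prio:4 = 4 → 0x4 << 12 → word 0x494f
word = 0x494f → little-endian bytes:
  [0]=0x4f  [1]=0x49

4f 49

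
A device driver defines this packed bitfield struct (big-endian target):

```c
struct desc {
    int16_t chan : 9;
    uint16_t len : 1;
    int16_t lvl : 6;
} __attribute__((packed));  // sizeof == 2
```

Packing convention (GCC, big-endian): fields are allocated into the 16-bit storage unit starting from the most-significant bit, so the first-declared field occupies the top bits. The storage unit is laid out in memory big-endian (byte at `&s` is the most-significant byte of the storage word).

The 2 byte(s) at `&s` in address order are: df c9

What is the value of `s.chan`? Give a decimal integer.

-65

[0]=0xdf [1]=0xc9 (big-endian) → word 0xdfc9
chan:9 @ bit 7 → (0xdfc9>>7)&0x1ff = 0x1bf  ←
len:1 @ bit 6 → (0xdfc9>>6)&0x1 = 0x1
lvl:6 @ bit 0 → (0xdfc9>>0)&0x3f = 0x9
chan signed 9b, MSB=1: 447 - 512 = -65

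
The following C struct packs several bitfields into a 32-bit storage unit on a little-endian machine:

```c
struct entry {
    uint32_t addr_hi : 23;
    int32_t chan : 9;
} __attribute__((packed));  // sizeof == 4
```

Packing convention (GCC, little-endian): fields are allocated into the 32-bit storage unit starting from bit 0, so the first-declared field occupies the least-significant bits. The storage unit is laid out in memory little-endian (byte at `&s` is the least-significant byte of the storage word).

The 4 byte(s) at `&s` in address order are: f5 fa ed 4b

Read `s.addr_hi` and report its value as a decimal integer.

7207669

[0]=0xf5 [1]=0xfa [2]=0xed [3]=0x4b (little-endian) → word 0x4bedfaf5
addr_hi:23 @ bit 0 → (0x4bedfaf5>>0)&0x7fffff = 0x6dfaf5  ←
chan:9 @ bit 23 → (0x4bedfaf5>>23)&0x1ff = 0x97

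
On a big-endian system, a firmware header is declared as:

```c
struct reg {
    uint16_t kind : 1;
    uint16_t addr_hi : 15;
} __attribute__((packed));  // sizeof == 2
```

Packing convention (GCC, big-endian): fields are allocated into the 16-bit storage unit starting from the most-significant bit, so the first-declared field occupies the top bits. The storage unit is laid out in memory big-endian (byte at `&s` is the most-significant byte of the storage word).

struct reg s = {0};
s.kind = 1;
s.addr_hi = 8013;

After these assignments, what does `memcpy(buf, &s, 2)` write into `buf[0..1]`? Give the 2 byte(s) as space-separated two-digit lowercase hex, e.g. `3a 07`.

kind (1b) val=1 bits=0x1 at bit 15: 0x8000
addr_hi (15b) val=8013 bits=0x1f4d at bit 0: 0x9f4d
word = 0x9f4d → big-endian bytes:
  [0]=0x9f  [1]=0x4d

9f 4d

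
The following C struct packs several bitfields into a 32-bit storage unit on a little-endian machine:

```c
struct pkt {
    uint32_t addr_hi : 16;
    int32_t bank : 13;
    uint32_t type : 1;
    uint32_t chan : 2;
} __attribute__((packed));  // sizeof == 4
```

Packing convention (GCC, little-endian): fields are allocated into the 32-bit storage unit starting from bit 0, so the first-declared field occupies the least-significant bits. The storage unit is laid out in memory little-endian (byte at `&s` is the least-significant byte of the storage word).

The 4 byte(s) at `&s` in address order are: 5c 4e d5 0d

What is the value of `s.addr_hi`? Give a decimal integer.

20060

[0]=0x5c [1]=0x4e [2]=0xd5 [3]=0x0d (little-endian) → word 0x0dd54e5c
addr_hi [0+:16] = (word>>0) & 0xffff = 20060  ←
bank [16+:13] = (word>>16) & 0x1fff = 3541
type [29+:1] = (word>>29) & 0x1 = 0
chan [30+:2] = (word>>30) & 0x3 = 0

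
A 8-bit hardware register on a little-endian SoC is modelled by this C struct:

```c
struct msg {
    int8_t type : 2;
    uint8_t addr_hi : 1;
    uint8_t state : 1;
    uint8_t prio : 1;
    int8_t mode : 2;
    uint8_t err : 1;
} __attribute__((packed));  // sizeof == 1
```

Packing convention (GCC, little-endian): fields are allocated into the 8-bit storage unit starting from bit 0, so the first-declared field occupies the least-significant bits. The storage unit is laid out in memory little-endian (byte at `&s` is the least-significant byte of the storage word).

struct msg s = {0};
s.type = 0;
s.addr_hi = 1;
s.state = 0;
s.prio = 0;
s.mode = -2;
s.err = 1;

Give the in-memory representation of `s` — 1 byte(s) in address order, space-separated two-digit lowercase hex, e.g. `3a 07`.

c4

type (2b) val=0 bits=0x0 at bit 0: 0x00
addr_hi (1b) val=1 bits=0x1 at bit 2: 0x04
state (1b) val=0 bits=0x0 at bit 3: 0x04
prio (1b) val=0 bits=0x0 at bit 4: 0x04
mode (2b) val=-2 bits=0x2 at bit 5: 0x44
err (1b) val=1 bits=0x1 at bit 7: 0xc4
word = 0xc4 → little-endian bytes:
  [0]=0xc4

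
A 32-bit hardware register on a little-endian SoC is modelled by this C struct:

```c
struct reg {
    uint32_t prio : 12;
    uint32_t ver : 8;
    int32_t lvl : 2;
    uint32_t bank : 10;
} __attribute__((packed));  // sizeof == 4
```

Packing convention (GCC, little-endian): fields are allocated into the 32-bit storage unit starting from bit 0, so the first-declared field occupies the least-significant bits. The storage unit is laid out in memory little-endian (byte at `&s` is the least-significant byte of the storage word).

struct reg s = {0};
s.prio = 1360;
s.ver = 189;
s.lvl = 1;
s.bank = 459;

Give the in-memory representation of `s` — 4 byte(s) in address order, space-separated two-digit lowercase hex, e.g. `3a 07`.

50 d5 db 72

[0+:12] prio=1360 & 0xfff = 0x550; word=0x00000550
[12+:8] ver=189 & 0xff = 0xbd; word=0x000bd550
[20+:2] lvl=1 & 0x3 = 0x1; word=0x001bd550
[22+:10] bank=459 & 0x3ff = 0x1cb; word=0x72dbd550
word = 0x72dbd550 → little-endian bytes:
  [0]=0x50  [1]=0xd5  [2]=0xdb  [3]=0x72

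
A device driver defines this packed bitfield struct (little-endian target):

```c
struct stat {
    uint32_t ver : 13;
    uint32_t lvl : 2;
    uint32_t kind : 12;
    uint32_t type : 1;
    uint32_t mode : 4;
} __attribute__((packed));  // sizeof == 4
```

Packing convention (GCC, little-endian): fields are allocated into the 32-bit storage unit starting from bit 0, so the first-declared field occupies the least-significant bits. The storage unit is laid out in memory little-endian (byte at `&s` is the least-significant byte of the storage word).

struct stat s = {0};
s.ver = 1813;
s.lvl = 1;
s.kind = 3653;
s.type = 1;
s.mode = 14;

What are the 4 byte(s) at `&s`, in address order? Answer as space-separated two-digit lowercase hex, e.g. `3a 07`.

15 a7 22 ef

[0+:13] ver=1813 & 0x1fff = 0x715; word=0x00000715
[13+:2] lvl=1 & 0x3 = 0x1; word=0x00002715
[15+:12] kind=3653 & 0xfff = 0xe45; word=0x0722a715
[27+:1] type=1 & 0x1 = 0x1; word=0x0f22a715
[28+:4] mode=14 & 0xf = 0xe; word=0xef22a715
word = 0xef22a715 → little-endian bytes:
  [0]=0x15  [1]=0xa7  [2]=0x22  [3]=0xef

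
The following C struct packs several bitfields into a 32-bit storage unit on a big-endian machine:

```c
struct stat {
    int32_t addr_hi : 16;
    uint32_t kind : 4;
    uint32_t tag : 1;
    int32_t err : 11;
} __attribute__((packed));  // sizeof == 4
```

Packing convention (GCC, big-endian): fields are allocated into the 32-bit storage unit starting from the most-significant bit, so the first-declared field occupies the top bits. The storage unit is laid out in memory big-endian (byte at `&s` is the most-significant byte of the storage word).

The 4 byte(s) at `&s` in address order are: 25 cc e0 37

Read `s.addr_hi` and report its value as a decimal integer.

[0]=0x25 [1]=0xcc [2]=0xe0 [3]=0x37 (big-endian) → word 0x25cce037
addr_hi:16 @ bit 16 → (0x25cce037>>16)&0xffff = 0x25cc  ←
kind:4 @ bit 12 → (0x25cce037>>12)&0xf = 0xe
tag:1 @ bit 11 → (0x25cce037>>11)&0x1 = 0x0
err:11 @ bit 0 → (0x25cce037>>0)&0x7ff = 0x37
addr_hi signed 16b, MSB=0: value = 9676

9676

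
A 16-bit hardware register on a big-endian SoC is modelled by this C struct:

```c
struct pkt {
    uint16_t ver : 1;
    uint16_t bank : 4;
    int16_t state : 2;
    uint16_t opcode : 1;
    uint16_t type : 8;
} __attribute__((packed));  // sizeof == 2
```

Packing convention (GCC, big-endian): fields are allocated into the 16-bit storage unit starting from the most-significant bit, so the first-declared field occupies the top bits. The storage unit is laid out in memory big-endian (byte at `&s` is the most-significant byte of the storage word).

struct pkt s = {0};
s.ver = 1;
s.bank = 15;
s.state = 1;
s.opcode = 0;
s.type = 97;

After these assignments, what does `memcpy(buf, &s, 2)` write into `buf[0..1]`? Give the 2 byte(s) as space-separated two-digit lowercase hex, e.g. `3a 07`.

fa 61

ver:1 = 1 → 0x1 << 15 → word 0x8000
bank:4 = 15 → 0xf << 11 → word 0xf800
state:2 = 1 → 0x1 << 9 → word 0xfa00
opcode:1 = 0 → 0x0 << 8 → word 0xfa00
type:8 = 97 → 0x61 << 0 → word 0xfa61
word = 0xfa61 → big-endian bytes:
  [0]=0xfa  [1]=0x61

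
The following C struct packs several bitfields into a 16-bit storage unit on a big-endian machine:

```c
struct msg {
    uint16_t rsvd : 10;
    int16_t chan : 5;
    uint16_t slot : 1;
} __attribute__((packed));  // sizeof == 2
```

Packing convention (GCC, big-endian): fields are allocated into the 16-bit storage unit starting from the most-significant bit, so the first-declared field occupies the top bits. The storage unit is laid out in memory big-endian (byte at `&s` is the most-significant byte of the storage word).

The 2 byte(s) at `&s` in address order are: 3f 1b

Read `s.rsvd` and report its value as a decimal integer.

[0]=0x3f [1]=0x1b (big-endian) → word 0x3f1b
rsvd [6+:10] = (word>>6) & 0x3ff = 252  ←
chan [1+:5] = (word>>1) & 0x1f = 13
slot [0+:1] = (word>>0) & 0x1 = 1

252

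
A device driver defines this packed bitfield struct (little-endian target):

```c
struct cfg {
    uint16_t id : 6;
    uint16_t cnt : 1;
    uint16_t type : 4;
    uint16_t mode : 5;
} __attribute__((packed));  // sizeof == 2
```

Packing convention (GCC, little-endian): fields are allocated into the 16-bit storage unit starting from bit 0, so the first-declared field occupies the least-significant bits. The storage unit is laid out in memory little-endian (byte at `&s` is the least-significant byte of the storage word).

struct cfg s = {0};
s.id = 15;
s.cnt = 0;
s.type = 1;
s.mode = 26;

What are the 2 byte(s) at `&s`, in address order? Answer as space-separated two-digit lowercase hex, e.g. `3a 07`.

id (6b) val=15 bits=0xf at bit 0: 0x000f
cnt (1b) val=0 bits=0x0 at bit 6: 0x000f
type (4b) val=1 bits=0x1 at bit 7: 0x008f
mode (5b) val=26 bits=0x1a at bit 11: 0xd08f
word = 0xd08f → little-endian bytes:
  [0]=0x8f  [1]=0xd0

8f d0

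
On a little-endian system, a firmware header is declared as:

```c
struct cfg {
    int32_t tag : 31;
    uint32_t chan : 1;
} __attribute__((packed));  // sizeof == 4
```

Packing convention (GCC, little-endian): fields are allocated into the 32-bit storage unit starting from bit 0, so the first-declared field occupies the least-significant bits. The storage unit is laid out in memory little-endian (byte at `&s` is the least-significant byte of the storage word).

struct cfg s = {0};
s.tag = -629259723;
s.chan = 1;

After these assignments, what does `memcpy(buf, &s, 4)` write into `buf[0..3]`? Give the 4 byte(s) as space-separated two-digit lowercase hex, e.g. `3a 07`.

35 42 7e da

[0+:31] tag=-629259723 & 0x7fffffff = 0x5a7e4235; word=0x5a7e4235
[31+:1] chan=1 & 0x1 = 0x1; word=0xda7e4235
word = 0xda7e4235 → little-endian bytes:
  [0]=0x35  [1]=0x42  [2]=0x7e  [3]=0xda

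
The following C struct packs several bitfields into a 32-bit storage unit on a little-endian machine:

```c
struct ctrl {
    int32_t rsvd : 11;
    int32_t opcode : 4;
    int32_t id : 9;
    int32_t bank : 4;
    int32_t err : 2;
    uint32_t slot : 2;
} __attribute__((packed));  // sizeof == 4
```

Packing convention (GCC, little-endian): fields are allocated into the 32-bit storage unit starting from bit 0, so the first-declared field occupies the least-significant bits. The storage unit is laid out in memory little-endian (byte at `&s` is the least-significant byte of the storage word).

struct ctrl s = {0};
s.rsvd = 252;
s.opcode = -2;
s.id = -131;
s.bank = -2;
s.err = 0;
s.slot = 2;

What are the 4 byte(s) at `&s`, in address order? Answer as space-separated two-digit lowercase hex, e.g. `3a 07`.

fc f0 be 8e

[0+:11] rsvd=252 & 0x7ff = 0xfc; word=0x000000fc
[11+:4] opcode=-2 & 0xf = 0xe; word=0x000070fc
[15+:9] id=-131 & 0x1ff = 0x17d; word=0x00bef0fc
[24+:4] bank=-2 & 0xf = 0xe; word=0x0ebef0fc
[28+:2] err=0 & 0x3 = 0x0; word=0x0ebef0fc
[30+:2] slot=2 & 0x3 = 0x2; word=0x8ebef0fc
word = 0x8ebef0fc → little-endian bytes:
  [0]=0xfc  [1]=0xf0  [2]=0xbe  [3]=0x8e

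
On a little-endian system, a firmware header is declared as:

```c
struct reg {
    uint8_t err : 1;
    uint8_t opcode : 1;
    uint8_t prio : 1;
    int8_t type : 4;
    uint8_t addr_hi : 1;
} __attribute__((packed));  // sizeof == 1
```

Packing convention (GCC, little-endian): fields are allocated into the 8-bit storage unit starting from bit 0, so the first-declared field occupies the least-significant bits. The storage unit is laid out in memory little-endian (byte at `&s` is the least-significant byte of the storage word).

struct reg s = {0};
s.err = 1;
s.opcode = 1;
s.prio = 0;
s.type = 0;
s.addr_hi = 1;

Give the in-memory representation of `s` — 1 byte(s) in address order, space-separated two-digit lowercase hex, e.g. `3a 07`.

[0+:1] err=1 & 0x1 = 0x1; word=0x01
[1+:1] opcode=1 & 0x1 = 0x1; word=0x03
[2+:1] prio=0 & 0x1 = 0x0; word=0x03
[3+:4] type=0 & 0xf = 0x0; word=0x03
[7+:1] addr_hi=1 & 0x1 = 0x1; word=0x83
word = 0x83 → little-endian bytes:
  [0]=0x83

83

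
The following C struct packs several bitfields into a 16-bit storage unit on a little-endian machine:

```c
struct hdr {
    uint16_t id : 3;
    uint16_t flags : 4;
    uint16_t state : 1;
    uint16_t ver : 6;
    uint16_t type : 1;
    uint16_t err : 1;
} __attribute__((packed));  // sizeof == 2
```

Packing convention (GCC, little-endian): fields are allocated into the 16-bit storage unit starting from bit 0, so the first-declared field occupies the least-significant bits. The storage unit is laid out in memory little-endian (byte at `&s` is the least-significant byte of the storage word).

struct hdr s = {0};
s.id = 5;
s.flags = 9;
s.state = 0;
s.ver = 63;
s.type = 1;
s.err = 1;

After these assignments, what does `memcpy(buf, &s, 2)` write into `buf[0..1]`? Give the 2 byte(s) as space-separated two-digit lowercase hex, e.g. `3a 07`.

id:3 = 5 → 0x5 << 0 → word 0x0005
flags:4 = 9 → 0x9 << 3 → word 0x004d
state:1 = 0 → 0x0 << 7 → word 0x004d
ver:6 = 63 → 0x3f << 8 → word 0x3f4d
type:1 = 1 → 0x1 << 14 → word 0x7f4d
err:1 = 1 → 0x1 << 15 → word 0xff4d
word = 0xff4d → little-endian bytes:
  [0]=0x4d  [1]=0xff

4d ff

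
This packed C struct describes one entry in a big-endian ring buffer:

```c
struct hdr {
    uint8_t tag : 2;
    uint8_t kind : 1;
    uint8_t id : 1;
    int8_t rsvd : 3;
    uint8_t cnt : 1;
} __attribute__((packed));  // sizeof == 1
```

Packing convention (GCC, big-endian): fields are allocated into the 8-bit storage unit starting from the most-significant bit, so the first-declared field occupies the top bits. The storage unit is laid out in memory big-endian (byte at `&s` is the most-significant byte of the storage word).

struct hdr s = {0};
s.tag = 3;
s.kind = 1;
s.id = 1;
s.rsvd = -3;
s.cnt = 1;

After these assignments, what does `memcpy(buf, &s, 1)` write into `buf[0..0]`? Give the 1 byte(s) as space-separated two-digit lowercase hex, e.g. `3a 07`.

fb

tag:2 = 3 → 0x3 << 6 → word 0xc0
kind:1 = 1 → 0x1 << 5 → word 0xe0
id:1 = 1 → 0x1 << 4 → word 0xf0
rsvd:3 = -3 → 0x5 << 1 → word 0xfa
cnt:1 = 1 → 0x1 << 0 → word 0xfb
word = 0xfb → big-endian bytes:
  [0]=0xfb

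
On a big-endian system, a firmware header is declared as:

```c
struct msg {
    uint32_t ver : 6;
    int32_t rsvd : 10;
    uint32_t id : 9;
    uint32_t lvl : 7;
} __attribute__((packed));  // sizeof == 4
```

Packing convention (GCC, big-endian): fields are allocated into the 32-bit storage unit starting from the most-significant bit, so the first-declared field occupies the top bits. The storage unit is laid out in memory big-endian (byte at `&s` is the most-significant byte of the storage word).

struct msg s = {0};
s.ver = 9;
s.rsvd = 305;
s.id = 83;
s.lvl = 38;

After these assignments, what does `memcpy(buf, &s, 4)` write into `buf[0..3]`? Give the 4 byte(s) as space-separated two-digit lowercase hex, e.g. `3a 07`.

25 31 29 a6

ver:6 = 9 → 0x9 << 26 → word 0x24000000
rsvd:10 = 305 → 0x131 << 16 → word 0x25310000
id:9 = 83 → 0x53 << 7 → word 0x25312980
lvl:7 = 38 → 0x26 << 0 → word 0x253129a6
word = 0x253129a6 → big-endian bytes:
  [0]=0x25  [1]=0x31  [2]=0x29  [3]=0xa6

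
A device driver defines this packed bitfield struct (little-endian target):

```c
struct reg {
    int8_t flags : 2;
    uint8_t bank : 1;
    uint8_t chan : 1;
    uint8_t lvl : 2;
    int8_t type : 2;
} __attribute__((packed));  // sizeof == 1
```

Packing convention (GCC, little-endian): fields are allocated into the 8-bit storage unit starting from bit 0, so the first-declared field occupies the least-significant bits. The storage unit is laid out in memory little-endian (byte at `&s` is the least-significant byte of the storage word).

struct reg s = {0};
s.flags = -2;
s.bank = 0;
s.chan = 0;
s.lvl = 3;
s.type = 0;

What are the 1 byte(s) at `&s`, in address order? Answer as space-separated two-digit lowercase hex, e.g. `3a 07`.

flags:2 = -2 → 0x2 << 0 → word 0x02
bank:1 = 0 → 0x0 << 2 → word 0x02
chan:1 = 0 → 0x0 << 3 → word 0x02
lvl:2 = 3 → 0x3 << 4 → word 0x32
type:2 = 0 → 0x0 << 6 → word 0x32
word = 0x32 → little-endian bytes:
  [0]=0x32

32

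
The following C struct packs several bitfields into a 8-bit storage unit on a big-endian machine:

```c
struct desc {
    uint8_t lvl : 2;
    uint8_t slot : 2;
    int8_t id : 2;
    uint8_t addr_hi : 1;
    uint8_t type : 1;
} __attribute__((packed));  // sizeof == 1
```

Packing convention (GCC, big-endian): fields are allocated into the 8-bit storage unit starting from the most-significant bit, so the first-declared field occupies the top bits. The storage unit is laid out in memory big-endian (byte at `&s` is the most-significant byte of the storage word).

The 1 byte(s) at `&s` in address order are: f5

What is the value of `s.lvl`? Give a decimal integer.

[0]=0xf5 (big-endian) → word 0xf5
lvl [6+:2] = (word>>6) & 0x3 = 3  ←
slot [4+:2] = (word>>4) & 0x3 = 3
id [2+:2] = (word>>2) & 0x3 = 1
addr_hi [1+:1] = (word>>1) & 0x1 = 0
type [0+:1] = (word>>0) & 0x1 = 1

3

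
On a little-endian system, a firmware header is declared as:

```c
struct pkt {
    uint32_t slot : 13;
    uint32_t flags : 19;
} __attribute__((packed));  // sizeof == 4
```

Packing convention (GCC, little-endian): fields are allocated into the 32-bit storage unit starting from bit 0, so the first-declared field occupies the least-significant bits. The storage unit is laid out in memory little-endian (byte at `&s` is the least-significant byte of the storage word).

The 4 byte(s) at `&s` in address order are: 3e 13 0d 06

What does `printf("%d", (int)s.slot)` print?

[0]=0x3e [1]=0x13 [2]=0x0d [3]=0x06 (little-endian) → word 0x060d133e
slot:13 @ bit 0 → (0x060d133e>>0)&0x1fff = 0x133e  ←
flags:19 @ bit 13 → (0x060d133e>>13)&0x7ffff = 0x3068

4926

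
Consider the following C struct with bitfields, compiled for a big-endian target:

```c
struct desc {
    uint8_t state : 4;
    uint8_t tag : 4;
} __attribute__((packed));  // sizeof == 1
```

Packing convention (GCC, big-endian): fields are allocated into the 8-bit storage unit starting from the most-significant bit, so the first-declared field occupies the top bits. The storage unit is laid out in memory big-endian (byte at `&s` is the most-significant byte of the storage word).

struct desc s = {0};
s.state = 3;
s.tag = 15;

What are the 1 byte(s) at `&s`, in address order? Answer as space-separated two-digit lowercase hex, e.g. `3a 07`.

[4+:4] state=3 & 0xf = 0x3; word=0x30
[0+:4] tag=15 & 0xf = 0xf; word=0x3f
word = 0x3f → big-endian bytes:
  [0]=0x3f

3f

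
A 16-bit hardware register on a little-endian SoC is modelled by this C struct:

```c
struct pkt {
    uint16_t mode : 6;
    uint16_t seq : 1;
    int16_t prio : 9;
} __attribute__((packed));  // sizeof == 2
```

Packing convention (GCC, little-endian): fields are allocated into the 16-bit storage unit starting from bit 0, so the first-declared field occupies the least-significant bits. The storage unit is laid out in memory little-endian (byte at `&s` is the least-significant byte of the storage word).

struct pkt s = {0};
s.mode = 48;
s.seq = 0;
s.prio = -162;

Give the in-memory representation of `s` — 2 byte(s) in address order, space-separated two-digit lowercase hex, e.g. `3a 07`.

30 af

[0+:6] mode=48 & 0x3f = 0x30; word=0x0030
[6+:1] seq=0 & 0x1 = 0x0; word=0x0030
[7+:9] prio=-162 & 0x1ff = 0x15e; word=0xaf30
word = 0xaf30 → little-endian bytes:
  [0]=0x30  [1]=0xaf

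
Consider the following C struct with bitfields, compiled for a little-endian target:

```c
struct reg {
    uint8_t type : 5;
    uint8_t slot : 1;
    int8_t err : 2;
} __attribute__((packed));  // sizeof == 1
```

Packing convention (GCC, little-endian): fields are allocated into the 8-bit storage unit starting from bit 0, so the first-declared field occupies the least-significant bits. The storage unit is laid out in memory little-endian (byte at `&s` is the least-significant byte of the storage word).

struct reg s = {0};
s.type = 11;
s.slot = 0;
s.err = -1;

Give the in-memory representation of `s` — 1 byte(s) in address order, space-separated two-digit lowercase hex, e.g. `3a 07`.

type (5b) val=11 bits=0xb at bit 0: 0x0b
slot (1b) val=0 bits=0x0 at bit 5: 0x0b
err (2b) val=-1 bits=0x3 at bit 6: 0xcb
word = 0xcb → little-endian bytes:
  [0]=0xcb

cb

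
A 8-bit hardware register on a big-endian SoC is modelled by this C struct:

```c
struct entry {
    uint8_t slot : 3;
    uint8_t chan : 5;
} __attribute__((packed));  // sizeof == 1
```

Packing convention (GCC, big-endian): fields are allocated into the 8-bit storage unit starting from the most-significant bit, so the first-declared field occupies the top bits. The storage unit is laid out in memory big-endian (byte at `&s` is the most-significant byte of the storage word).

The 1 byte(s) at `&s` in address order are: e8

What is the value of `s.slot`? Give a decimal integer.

7

[0]=0xe8 (big-endian) → word 0xe8
slot [5+:3] = (word>>5) & 0x7 = 7  ←
chan [0+:5] = (word>>0) & 0x1f = 8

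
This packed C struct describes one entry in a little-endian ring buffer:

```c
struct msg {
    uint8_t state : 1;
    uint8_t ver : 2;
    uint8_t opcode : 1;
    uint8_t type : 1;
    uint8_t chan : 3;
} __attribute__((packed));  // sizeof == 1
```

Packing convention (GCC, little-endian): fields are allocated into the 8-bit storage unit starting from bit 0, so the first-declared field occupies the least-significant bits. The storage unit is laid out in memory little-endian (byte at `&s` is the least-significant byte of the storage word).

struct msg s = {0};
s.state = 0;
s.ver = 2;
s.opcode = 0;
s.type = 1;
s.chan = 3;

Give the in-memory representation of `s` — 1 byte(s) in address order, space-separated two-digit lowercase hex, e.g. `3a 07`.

[0+:1] state=0 & 0x1 = 0x0; word=0x00
[1+:2] ver=2 & 0x3 = 0x2; word=0x04
[3+:1] opcode=0 & 0x1 = 0x0; word=0x04
[4+:1] type=1 & 0x1 = 0x1; word=0x14
[5+:3] chan=3 & 0x7 = 0x3; word=0x74
word = 0x74 → little-endian bytes:
  [0]=0x74

74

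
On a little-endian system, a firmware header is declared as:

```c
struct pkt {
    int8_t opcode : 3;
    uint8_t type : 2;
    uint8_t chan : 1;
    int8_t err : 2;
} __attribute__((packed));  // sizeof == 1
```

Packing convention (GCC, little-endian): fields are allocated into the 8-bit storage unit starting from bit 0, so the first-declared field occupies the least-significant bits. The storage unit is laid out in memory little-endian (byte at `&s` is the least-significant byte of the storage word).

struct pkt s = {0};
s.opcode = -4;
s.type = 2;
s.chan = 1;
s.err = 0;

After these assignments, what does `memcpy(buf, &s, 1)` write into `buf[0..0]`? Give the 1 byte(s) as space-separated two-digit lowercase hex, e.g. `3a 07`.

opcode:3 = -4 → 0x4 << 0 → word 0x04
type:2 = 2 → 0x2 << 3 → word 0x14
chan:1 = 1 → 0x1 << 5 → word 0x34
err:2 = 0 → 0x0 << 6 → word 0x34
word = 0x34 → little-endian bytes:
  [0]=0x34

34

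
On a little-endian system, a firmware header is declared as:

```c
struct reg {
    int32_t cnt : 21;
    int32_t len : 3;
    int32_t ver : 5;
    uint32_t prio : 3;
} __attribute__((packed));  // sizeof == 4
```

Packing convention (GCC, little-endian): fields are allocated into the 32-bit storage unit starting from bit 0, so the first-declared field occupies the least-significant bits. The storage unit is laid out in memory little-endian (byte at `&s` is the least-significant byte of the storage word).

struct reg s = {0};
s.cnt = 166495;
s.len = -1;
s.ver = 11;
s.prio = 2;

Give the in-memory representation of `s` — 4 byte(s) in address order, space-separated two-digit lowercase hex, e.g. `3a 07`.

5f 8a e2 4b

[0+:21] cnt=166495 & 0x1fffff = 0x28a5f; word=0x00028a5f
[21+:3] len=-1 & 0x7 = 0x7; word=0x00e28a5f
[24+:5] ver=11 & 0x1f = 0xb; word=0x0be28a5f
[29+:3] prio=2 & 0x7 = 0x2; word=0x4be28a5f
word = 0x4be28a5f → little-endian bytes:
  [0]=0x5f  [1]=0x8a  [2]=0xe2  [3]=0x4b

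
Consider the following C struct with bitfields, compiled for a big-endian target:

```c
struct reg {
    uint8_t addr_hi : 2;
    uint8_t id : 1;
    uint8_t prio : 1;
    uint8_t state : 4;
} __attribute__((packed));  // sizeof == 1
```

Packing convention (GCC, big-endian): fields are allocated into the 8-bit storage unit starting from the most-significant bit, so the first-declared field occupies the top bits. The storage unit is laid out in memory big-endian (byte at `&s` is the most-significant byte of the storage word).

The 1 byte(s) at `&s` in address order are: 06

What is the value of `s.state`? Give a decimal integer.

6

[0]=0x06 (big-endian) → word 0x06
addr_hi:2 @ bit 6 → (0x06>>6)&0x3 = 0x0
id:1 @ bit 5 → (0x06>>5)&0x1 = 0x0
prio:1 @ bit 4 → (0x06>>4)&0x1 = 0x0
state:4 @ bit 0 → (0x06>>0)&0xf = 0x6  ←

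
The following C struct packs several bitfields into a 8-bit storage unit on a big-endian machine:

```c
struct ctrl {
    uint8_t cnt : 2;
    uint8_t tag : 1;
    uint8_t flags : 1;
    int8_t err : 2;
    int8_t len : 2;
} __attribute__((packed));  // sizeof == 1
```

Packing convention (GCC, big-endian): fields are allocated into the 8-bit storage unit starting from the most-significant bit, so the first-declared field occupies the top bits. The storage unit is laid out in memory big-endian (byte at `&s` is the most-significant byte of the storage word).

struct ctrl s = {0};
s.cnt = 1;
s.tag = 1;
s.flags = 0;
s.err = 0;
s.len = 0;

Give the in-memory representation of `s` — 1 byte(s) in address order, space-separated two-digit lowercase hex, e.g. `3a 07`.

60

cnt (2b) val=1 bits=0x1 at bit 6: 0x40
tag (1b) val=1 bits=0x1 at bit 5: 0x60
flags (1b) val=0 bits=0x0 at bit 4: 0x60
err (2b) val=0 bits=0x0 at bit 2: 0x60
len (2b) val=0 bits=0x0 at bit 0: 0x60
word = 0x60 → big-endian bytes:
  [0]=0x60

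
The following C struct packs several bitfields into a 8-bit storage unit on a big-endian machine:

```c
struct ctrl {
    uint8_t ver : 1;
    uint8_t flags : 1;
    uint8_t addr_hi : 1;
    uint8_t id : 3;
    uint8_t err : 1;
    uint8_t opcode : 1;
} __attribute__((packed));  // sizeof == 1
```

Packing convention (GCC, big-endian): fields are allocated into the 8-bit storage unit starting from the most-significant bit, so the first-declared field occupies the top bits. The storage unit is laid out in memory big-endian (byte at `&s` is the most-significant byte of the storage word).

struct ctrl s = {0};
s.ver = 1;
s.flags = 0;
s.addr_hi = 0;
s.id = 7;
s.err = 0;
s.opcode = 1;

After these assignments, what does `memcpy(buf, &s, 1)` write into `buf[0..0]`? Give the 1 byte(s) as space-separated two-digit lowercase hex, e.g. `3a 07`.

9d

ver (1b) val=1 bits=0x1 at bit 7: 0x80
flags (1b) val=0 bits=0x0 at bit 6: 0x80
addr_hi (1b) val=0 bits=0x0 at bit 5: 0x80
id (3b) val=7 bits=0x7 at bit 2: 0x9c
err (1b) val=0 bits=0x0 at bit 1: 0x9c
opcode (1b) val=1 bits=0x1 at bit 0: 0x9d
word = 0x9d → big-endian bytes:
  [0]=0x9d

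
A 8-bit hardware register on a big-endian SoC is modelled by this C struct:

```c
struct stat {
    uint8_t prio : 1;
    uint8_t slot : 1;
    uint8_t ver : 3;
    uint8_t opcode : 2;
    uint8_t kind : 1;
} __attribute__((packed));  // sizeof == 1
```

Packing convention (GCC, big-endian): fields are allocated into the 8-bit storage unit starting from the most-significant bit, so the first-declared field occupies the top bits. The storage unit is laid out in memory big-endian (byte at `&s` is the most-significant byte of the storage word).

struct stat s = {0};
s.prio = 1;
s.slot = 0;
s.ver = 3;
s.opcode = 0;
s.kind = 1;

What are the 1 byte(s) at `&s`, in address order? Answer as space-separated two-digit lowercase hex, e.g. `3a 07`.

99

prio:1 = 1 → 0x1 << 7 → word 0x80
slot:1 = 0 → 0x0 << 6 → word 0x80
ver:3 = 3 → 0x3 << 3 → word 0x98
opcode:2 = 0 → 0x0 << 1 → word 0x98
kind:1 = 1 → 0x1 << 0 → word 0x99
word = 0x99 → big-endian bytes:
  [0]=0x99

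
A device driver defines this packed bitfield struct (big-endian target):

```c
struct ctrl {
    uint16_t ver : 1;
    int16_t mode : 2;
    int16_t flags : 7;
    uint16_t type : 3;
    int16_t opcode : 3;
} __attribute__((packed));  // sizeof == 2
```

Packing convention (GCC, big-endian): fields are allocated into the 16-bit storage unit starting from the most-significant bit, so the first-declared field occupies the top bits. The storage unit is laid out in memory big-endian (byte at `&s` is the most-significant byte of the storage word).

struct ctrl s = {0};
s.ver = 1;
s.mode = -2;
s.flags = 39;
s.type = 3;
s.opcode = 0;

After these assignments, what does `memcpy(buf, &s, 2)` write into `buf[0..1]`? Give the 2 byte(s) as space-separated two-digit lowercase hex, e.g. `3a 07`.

ver:1 = 1 → 0x1 << 15 → word 0x8000
mode:2 = -2 → 0x2 << 13 → word 0xc000
flags:7 = 39 → 0x27 << 6 → word 0xc9c0
type:3 = 3 → 0x3 << 3 → word 0xc9d8
opcode:3 = 0 → 0x0 << 0 → word 0xc9d8
word = 0xc9d8 → big-endian bytes:
  [0]=0xc9  [1]=0xd8

c9 d8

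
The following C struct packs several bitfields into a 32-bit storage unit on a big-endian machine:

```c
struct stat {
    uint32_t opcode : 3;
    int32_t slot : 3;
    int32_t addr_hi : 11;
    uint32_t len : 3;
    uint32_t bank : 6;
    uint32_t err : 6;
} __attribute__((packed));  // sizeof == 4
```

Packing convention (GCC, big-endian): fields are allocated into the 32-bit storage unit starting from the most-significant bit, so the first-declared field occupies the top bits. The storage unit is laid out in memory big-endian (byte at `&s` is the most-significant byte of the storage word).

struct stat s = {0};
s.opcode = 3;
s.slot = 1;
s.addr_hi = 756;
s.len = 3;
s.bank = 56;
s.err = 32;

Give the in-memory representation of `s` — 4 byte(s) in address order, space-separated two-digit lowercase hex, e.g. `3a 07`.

[29+:3] opcode=3 & 0x7 = 0x3; word=0x60000000
[26+:3] slot=1 & 0x7 = 0x1; word=0x64000000
[15+:11] addr_hi=756 & 0x7ff = 0x2f4; word=0x657a0000
[12+:3] len=3 & 0x7 = 0x3; word=0x657a3000
[6+:6] bank=56 & 0x3f = 0x38; word=0x657a3e00
[0+:6] err=32 & 0x3f = 0x20; word=0x657a3e20
word = 0x657a3e20 → big-endian bytes:
  [0]=0x65  [1]=0x7a  [2]=0x3e  [3]=0x20

65 7a 3e 20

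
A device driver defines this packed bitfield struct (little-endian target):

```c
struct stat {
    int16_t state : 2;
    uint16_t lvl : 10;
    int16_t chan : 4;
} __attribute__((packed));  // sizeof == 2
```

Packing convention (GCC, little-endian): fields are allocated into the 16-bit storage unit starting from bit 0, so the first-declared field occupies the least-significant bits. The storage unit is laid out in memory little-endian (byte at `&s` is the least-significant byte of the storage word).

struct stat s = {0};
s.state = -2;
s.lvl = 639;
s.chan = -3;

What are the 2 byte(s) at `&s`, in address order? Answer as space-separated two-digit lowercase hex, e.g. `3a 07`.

[0+:2] state=-2 & 0x3 = 0x2; word=0x0002
[2+:10] lvl=639 & 0x3ff = 0x27f; word=0x09fe
[12+:4] chan=-3 & 0xf = 0xd; word=0xd9fe
word = 0xd9fe → little-endian bytes:
  [0]=0xfe  [1]=0xd9

fe d9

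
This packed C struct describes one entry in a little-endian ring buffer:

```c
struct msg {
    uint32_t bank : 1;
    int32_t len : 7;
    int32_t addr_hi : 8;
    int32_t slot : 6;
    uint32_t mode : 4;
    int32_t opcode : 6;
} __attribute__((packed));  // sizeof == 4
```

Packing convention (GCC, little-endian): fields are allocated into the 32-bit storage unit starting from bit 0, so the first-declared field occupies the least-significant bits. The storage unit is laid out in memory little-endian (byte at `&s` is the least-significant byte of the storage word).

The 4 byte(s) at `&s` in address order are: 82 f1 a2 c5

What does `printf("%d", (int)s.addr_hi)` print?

[0]=0x82 [1]=0xf1 [2]=0xa2 [3]=0xc5 (little-endian) → word 0xc5a2f182
bank [0+:1] = (word>>0) & 0x1 = 0
len [1+:7] = (word>>1) & 0x7f = 65
addr_hi [8+:8] = (word>>8) & 0xff = 241  ←
slot [16+:6] = (word>>16) & 0x3f = 34
mode [22+:4] = (word>>22) & 0xf = 6
opcode [26+:6] = (word>>26) & 0x3f = 49
addr_hi signed 8b, MSB=1: 241 - 256 = -15

-15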